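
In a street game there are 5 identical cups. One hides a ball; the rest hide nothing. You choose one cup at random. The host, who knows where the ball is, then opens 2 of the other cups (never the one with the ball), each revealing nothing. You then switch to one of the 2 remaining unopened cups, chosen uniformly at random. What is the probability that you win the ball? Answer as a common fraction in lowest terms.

Your original cup holds the ball with probability 1/5, so the other 4 collectively hold it with probability 4/5.
The host can always find 2 empty cups to open, so the reveals don't change that 4/5; it is now spread over the 2 remaining unopened cups.
P(win by switching) = (4/5) · (1/2) = 2/5.

2/5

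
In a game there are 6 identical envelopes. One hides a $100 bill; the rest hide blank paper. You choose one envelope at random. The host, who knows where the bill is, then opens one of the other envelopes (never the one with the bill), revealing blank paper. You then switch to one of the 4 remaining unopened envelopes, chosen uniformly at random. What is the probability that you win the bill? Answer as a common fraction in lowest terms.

Your original envelope holds the bill with probability 1/6, so the other 5 collectively hold it with probability 5/6.
The host can always find an empty envelope to open, so this doesn't change that 5/6; it is now spread over the 4 remaining unopened envelopes.
P(win by switching) = (5/6) · (1/4) = 5/24.

5/24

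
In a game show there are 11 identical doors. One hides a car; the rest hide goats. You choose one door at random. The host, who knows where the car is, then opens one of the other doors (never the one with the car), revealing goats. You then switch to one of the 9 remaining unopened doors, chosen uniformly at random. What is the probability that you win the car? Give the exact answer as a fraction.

Your original door holds the car with probability 1/11, so the other 10 collectively hold it with probability 10/11.
The host can always find an empty door to open, so this doesn't change that 10/11; it is now spread over the 9 remaining unopened doors.
P(win by switching) = (10/11) · (1/9) = 10/99.

10/99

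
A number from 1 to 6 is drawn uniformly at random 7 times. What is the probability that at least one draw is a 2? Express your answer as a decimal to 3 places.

0.721

P(no draw is a 2) = (5/6)^7 ≈ 0.279.
P(at least one) = 1 − 0.279 = 0.721.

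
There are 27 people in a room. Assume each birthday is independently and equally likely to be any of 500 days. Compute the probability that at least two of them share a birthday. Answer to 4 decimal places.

It's easier to compute the probability that all 27 are distinct.
P(all distinct) = 500/500 · 499/500 · ··· · 474/500 ≈ 0.4893.
So the probability of at least one match is 1 − 0.4893 = 0.5107.

0.5107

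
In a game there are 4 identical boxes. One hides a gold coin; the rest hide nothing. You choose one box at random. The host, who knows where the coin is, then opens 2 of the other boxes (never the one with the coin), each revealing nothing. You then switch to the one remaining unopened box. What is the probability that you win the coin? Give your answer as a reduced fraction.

3/4

Your original box holds the coin with probability 1/4, so the other 3 collectively hold it with probability 3/4.
The host can always find 2 empty boxes to open, so the reveals don't change that 3/4; it is now spread over the 1 remaining unopened box.
P(win by switching) = (3/4) · (1/1) = 3/4.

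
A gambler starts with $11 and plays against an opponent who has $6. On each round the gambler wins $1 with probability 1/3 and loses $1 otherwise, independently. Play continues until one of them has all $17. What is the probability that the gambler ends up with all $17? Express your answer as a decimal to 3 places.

Let r = q/p = (2/3)/(1/3) = 2. The recurrence P(i) = p·P(i+1) + q·P(i−1) with P(0)=0, P(17)=1 gives P(i) = (1 − r^i)/(1 − r^17).
P(11) = (1 − (2)^11) / (1 − (2)^17) = 2047/131071 ≈ 0.016.

0.016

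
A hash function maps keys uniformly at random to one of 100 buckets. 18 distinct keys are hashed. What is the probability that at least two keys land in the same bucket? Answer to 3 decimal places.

It's easier to compute the probability that all 18 are distinct.
P(all distinct) = 100/100 · 99/100 · ··· · 83/100 ≈ 0.196.
So the probability of at least one match is 1 − 0.196 = 0.804.

0.804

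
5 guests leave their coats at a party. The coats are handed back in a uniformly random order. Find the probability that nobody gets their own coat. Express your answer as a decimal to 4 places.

0.3667

This is the derangement probability: permutations of 5 with no fixed point.
D(5) = 5! · (1 − 1/1! + 1/2! − ··· + (−1)^5/5!) = 44.
P = 44/120 = 11/30 ≈ 0.3667.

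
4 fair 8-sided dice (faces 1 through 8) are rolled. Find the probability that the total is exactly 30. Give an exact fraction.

There are 8^4 = 4096 equally likely outcomes.
The number of ordered 4-tuples from {1,…,8} summing to 30 is 10.
P(sum = 30) = 10/4096 = 5/2048.

5/2048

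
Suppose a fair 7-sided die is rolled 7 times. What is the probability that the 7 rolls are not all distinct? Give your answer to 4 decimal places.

0.9939

P(all 7 different) = 7/7 · 6/7 · ··· · 1/7 ≈ 0.0061.
P(at least two equal) = 1 − 0.0061 = 0.9939.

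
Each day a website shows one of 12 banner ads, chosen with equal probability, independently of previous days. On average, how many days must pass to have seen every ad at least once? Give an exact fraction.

86021/2310

After i distinct types are collected, each trial gives a new one with probability (12−i)/12, so the expected wait for the next new type is 12/(12−i).
E = 12/12 + 12/11 + 12/10 + 12/9 + 12/8 + 12/7 + 12/6 + 12/5 + 12/4 + 12/3 + 12/2 + 12/1 = 86021/2310.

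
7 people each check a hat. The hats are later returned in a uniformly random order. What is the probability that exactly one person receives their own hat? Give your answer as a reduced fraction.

Choose which one is fixed: C(7,1) = 7 ways.
The remaining 6 must have no fixed point: D(6) = 265.
P = 7·265/5040 = 53/144.

53/144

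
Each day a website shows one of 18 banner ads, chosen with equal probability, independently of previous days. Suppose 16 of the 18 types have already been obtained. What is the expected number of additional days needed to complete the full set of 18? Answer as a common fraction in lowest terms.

Starting from 16 distinct types, each trial gives a new one with probability (18−i)/18 when i types are held, so the wait for the next new type is 18/(18−i).
E = 18/2 + 18/1 = 27.

27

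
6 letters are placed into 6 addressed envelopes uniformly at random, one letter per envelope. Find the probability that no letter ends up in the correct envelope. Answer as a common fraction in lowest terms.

This is the derangement probability: permutations of 6 with no fixed point.
D(6) = 6! · (1 − 1/1! + 1/2! − ··· + (−1)^6/6!) = 265.
P = 265/720 = 53/144.

53/144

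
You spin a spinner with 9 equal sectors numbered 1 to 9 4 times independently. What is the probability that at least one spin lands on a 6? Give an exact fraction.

P(no spin lands on a 6) = (8/9)^4 = 4096/6561.
P(at least one) = 1 − 4096/6561 = 2465/6561.

2465/6561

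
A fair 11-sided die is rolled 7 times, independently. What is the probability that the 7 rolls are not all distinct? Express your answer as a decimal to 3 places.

P(all 7 different) = 11/11 · 10/11 · ··· · 5/11 ≈ 0.085.
P(at least two equal) = 1 − 0.085 = 0.915.

0.915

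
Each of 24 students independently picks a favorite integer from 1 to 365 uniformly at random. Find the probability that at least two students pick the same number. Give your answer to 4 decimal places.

0.5383

It's easier to compute the probability that all 24 are distinct.
P(all distinct) = 365/365 · 364/365 · ··· · 342/365 ≈ 0.4617.
So the probability of at least one match is 1 − 0.4617 = 0.5383.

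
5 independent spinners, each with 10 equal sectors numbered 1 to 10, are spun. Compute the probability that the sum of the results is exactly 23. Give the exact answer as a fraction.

121/2500

There are 10^5 = 100000 equally likely outcomes.
The number of ordered 5-tuples from {1,…,10} summing to 23 is 4840.
P(sum = 23) = 4840/100000 = 121/2500.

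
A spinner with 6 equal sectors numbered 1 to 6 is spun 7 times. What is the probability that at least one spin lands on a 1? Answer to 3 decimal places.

P(no spin lands on a 1) = (5/6)^7 ≈ 0.279.
P(at least one) = 1 − 0.279 = 0.721.

0.721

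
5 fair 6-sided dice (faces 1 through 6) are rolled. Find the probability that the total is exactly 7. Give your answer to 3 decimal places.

0.002

There are 6^5 = 7776 equally likely outcomes.
The number of ordered 5-tuples from {1,…,6} summing to 7 is 15.
P(sum = 7) = 15/7776 = 5/2592 ≈ 0.002.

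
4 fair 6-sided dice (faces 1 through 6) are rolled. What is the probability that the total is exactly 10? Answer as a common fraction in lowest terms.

5/81

There are 6^4 = 1296 equally likely outcomes.
The number of ordered 4-tuples from {1,…,6} summing to 10 is 80.
P(sum = 10) = 80/1296 = 5/81.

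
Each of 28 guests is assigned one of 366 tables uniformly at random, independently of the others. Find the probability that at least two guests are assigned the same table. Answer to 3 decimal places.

It's easier to compute the probability that all 28 are distinct.
P(all distinct) = 366/366 · 365/366 · ··· · 339/366 ≈ 0.347.
So the probability of at least one match is 1 − 0.347 = 0.653.

0.653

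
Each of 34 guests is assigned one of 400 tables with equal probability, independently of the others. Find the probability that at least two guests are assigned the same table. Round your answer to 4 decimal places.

It's easier to compute the probability that all 34 are distinct.
P(all distinct) = 400/400 · 399/400 · ··· · 367/400 ≈ 0.2361.
So the probability of at least one match is 1 − 0.2361 = 0.7639.

0.7639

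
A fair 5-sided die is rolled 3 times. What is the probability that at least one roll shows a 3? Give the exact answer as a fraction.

P(no roll shows a 3) = (4/5)^3 = 64/125.
P(at least one) = 1 − 64/125 = 61/125.

61/125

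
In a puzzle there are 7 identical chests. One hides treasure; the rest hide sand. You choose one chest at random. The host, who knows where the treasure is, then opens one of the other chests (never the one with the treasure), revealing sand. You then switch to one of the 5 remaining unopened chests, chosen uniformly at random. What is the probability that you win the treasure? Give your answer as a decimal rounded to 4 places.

Your original chest holds the treasure with probability 1/7, so the other 6 collectively hold it with probability 6/7.
The host can always find an empty chest to open, so this doesn't change that 6/7; it is now spread over the 5 remaining unopened chests.
P(win by switching) = (6/7) · (1/5) = 6/35 ≈ 0.1714.

0.1714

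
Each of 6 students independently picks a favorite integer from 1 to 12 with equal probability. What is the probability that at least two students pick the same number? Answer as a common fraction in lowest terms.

1343/1728

It's easier to compute the probability that all 6 are distinct.
P(all distinct) = 12/12 · 11/12 · ··· · 7/12 = 385/1728.
So the probability of at least one match is 1 − 385/1728 = 1343/1728.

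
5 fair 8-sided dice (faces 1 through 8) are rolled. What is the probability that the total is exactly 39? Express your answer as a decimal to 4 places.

There are 8^5 = 32768 equally likely outcomes.
The number of ordered 5-tuples from {1,…,8} summing to 39 is 5.
P(sum = 39) = 5/32768 ≈ 0.0002.

0.0002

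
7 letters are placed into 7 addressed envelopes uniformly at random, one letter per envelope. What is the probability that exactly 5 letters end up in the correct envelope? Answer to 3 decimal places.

0.004

Choose which 5 of the 7 are fixed: C(7,5) = 21 ways.
The remaining 2 must have no fixed point: D(2) = 1.
P = 21·1/5040 = 1/240 ≈ 0.004.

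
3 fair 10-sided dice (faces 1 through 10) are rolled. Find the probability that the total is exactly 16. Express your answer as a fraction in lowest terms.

3/40

There are 10^3 = 1000 equally likely outcomes.
The number of ordered 3-tuples from {1,…,10} summing to 16 is 75.
P(sum = 16) = 75/1000 = 3/40.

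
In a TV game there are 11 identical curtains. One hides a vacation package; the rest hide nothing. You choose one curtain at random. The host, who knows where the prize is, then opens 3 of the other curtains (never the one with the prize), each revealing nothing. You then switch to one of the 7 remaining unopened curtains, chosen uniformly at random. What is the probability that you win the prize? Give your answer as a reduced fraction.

Your original curtain holds the prize with probability 1/11, so the other 10 collectively hold it with probability 10/11.
The host can always find 3 empty curtains to open, so the reveals don't change that 10/11; it is now spread over the 7 remaining unopened curtains.
P(win by switching) = (10/11) · (1/7) = 10/77.

10/77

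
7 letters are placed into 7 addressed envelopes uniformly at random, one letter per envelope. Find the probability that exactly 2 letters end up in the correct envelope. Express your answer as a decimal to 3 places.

Choose which 2 of the 7 are fixed: C(7,2) = 21 ways.
The remaining 5 must have no fixed point: D(5) = 44.
P = 21·44/5040 = 11/60 ≈ 0.183.

0.183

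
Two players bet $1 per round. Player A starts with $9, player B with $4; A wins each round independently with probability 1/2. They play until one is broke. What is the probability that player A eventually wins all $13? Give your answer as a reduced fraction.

9/13

With a fair step, P(i) = ½P(i−1) + ½P(i+1) with P(0)=0, P(13)=1 has the linear solution P(i) = i/13.
P(9) = 9/13.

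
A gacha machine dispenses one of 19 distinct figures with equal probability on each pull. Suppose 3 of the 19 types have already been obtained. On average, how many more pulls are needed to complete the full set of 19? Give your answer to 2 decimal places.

64.23

Starting from 3 distinct types, each trial gives a new one with probability (19−i)/19 when i types are held, so the wait for the next new type is 19/(19−i).
E = 19/16 + 19/15 + 19/14 + 19/13 + 19/12 + 19/11 + 19/10 + 19/9 + 19/8 + 19/7 + 19/6 + 19/5 + 19/4 + 19/3 + 19/2 + 19/1 = 46294621/720720 ≈ 64.23.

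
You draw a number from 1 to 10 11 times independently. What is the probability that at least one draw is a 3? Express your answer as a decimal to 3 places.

P(no draw is a 3) = (9/10)^11 ≈ 0.314.
P(at least one) = 1 − 0.314 = 0.686.

0.686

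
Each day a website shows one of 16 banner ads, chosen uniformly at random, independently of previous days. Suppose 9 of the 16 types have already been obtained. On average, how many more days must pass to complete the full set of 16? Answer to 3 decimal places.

41.486

Starting from 9 distinct types, each trial gives a new one with probability (16−i)/16 when i types are held, so the wait for the next new type is 16/(16−i).
E = 16/7 + 16/6 + 16/5 + 16/4 + 16/3 + 16/2 + 16/1 = 1452/35 ≈ 41.486.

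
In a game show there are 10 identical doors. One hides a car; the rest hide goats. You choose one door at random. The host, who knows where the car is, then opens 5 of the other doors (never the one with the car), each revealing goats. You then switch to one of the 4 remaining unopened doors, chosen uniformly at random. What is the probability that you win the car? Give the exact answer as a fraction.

9/40

Your original door holds the car with probability 1/10, so the other 9 collectively hold it with probability 9/10.
The host can always find 5 empty doors to open, so the reveals don't change that 9/10; it is now spread over the 4 remaining unopened doors.
P(win by switching) = (9/10) · (1/4) = 9/40.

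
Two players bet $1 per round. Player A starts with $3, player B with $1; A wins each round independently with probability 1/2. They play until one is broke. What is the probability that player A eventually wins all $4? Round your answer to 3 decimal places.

With a fair step, P(i) = ½P(i−1) + ½P(i+1) with P(0)=0, P(4)=1 has the linear solution P(i) = i/4.
P(3) = 3/4 ≈ 0.750.

0.750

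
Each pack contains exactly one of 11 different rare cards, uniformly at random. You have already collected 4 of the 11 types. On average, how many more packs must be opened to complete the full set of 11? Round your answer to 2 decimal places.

28.52

Starting from 4 distinct types, each trial gives a new one with probability (11−i)/11 when i types are held, so the wait for the next new type is 11/(11−i).
E = 11/7 + 11/6 + 11/5 + 11/4 + 11/3 + 11/2 + 11/1 = 3993/140 ≈ 28.52.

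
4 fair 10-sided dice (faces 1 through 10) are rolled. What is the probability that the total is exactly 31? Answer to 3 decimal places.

There are 10^4 = 10000 equally likely outcomes.
The number of ordered 4-tuples from {1,…,10} summing to 31 is 220.
P(sum = 31) = 220/10000 = 11/500 ≈ 0.022.

0.022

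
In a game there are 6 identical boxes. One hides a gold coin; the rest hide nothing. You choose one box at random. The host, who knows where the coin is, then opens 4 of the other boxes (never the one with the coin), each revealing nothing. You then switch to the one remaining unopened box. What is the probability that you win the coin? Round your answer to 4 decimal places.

0.8333

Your original box holds the coin with probability 1/6, so the other 5 collectively hold it with probability 5/6.
The host can always find 4 empty boxes to open, so the reveals don't change that 5/6; it is now spread over the 1 remaining unopened box.
P(win by switching) = (5/6) · (1/1) = 5/6 ≈ 0.8333.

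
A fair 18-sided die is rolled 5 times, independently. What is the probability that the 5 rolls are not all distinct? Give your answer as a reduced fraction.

997/2187

P(all 5 different) = 18/18 · 17/18 · ··· · 14/18 = 1190/2187.
P(at least two equal) = 1 − 1190/2187 = 997/2187.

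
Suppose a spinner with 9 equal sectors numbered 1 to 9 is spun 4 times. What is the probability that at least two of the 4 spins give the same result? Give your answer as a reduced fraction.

131/243

P(all 4 different) = 9/9 · 8/9 · ··· · 6/9 = 112/243.
P(at least two equal) = 1 − 112/243 = 131/243.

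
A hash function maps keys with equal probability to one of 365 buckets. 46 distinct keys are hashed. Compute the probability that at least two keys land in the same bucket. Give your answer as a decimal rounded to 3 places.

It's easier to compute the probability that all 46 are distinct.
P(all distinct) = 365/365 · 364/365 · ··· · 320/365 ≈ 0.052.
So the probability of at least one match is 1 − 0.052 = 0.948.

0.948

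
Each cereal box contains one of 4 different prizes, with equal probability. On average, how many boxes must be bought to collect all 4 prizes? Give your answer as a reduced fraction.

25/3

After i distinct types are collected, each trial gives a new one with probability (4−i)/4, so the expected wait for the next new type is 4/(4−i).
E = 4/4 + 4/3 + 4/2 + 4/1 = 25/3.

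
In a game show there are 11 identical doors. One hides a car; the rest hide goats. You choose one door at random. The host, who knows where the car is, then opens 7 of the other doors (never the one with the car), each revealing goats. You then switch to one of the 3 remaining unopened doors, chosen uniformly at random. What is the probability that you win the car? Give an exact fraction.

10/33

Your original door holds the car with probability 1/11, so the other 10 collectively hold it with probability 10/11.
The host can always find 7 empty doors to open, so the reveals don't change that 10/11; it is now spread over the 3 remaining unopened doors.
P(win by switching) = (10/11) · (1/3) = 10/33.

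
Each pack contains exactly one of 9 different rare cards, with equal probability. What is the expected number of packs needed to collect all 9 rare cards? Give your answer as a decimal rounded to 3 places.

25.461

After i distinct types are collected, each trial gives a new one with probability (9−i)/9, so the expected wait for the next new type is 9/(9−i).
E = 9/9 + 9/8 + 9/7 + 9/6 + 9/5 + 9/4 + 9/3 + 9/2 + 9/1 = 7129/280 ≈ 25.461.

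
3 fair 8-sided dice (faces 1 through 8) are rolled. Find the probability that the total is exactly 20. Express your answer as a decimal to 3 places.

0.029

There are 8^3 = 512 equally likely outcomes.
The number of ordered 3-tuples from {1,…,8} summing to 20 is 15.
P(sum = 20) = 15/512 ≈ 0.029.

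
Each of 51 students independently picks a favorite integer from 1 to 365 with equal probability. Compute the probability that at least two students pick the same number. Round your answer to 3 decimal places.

It's easier to compute the probability that all 51 are distinct.
P(all distinct) = 365/365 · 364/365 · ··· · 315/365 ≈ 0.026.
So the probability of at least one match is 1 − 0.026 = 0.974.

0.974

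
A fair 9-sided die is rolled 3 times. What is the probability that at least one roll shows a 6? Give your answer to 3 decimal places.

0.298

P(no roll shows a 6) = (8/9)^3 ≈ 0.702.
P(at least one) = 1 − 0.702 = 0.298.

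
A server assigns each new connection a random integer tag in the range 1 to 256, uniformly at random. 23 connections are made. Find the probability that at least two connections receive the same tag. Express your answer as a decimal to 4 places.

It's easier to compute the probability that all 23 are distinct.
P(all distinct) = 256/256 · 255/256 · ··· · 234/256 ≈ 0.3611.
So the probability of at least one match is 1 − 0.3611 = 0.6389.

0.6389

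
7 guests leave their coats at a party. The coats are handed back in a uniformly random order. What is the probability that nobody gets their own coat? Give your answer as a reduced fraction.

This is the derangement probability: permutations of 7 with no fixed point.
D(7) = 7! · (1 − 1/1! + 1/2! − ··· + (−1)^7/7!) = 1854.
P = 1854/5040 = 103/280.

103/280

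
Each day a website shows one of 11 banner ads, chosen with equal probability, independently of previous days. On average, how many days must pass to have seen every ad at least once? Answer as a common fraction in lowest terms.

After i distinct types are collected, each trial gives a new one with probability (11−i)/11, so the expected wait for the next new type is 11/(11−i).
E = 11/11 + 11/10 + 11/9 + 11/8 + 11/7 + 11/6 + 11/5 + 11/4 + 11/3 + 11/2 + 11/1 = 83711/2520.

83711/2520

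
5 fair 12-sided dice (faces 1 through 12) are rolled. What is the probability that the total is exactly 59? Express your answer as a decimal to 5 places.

There are 12^5 = 248832 equally likely outcomes.
The number of ordered 5-tuples from {1,…,12} summing to 59 is 5.
P(sum = 59) = 5/248832 ≈ 0.00002.

0.00002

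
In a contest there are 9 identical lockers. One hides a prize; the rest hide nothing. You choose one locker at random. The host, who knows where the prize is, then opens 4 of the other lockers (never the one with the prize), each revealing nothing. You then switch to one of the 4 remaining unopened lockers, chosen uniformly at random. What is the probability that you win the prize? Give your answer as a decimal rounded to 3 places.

Your original locker holds the prize with probability 1/9, so the other 8 collectively hold it with probability 8/9.
The host can always find 4 empty lockers to open, so the reveals don't change that 8/9; it is now spread over the 4 remaining unopened lockers.
P(win by switching) = (8/9) · (1/4) = 2/9 ≈ 0.222.

0.222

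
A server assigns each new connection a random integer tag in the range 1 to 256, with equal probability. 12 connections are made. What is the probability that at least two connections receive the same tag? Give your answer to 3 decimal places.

It's easier to compute the probability that all 12 are distinct.
P(all distinct) = 256/256 · 255/256 · ··· · 245/256 ≈ 0.770.
So the probability of at least one match is 1 − 0.770 = 0.230.

0.230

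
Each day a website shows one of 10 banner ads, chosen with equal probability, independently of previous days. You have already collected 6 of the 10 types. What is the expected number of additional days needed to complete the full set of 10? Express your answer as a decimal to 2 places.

20.83

Starting from 6 distinct types, each trial gives a new one with probability (10−i)/10 when i types are held, so the wait for the next new type is 10/(10−i).
E = 10/4 + 10/3 + 10/2 + 10/1 = 125/6 ≈ 20.83.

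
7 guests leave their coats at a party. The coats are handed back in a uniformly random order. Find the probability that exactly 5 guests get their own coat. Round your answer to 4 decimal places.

0.0042

Choose which 5 of the 7 are fixed: C(7,5) = 21 ways.
The remaining 2 must have no fixed point: D(2) = 1.
P = 21·1/5040 = 1/240 ≈ 0.0042.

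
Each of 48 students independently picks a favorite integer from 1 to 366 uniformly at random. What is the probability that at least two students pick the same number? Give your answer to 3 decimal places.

It's easier to compute the probability that all 48 are distinct.
P(all distinct) = 366/366 · 365/366 · ··· · 319/366 ≈ 0.040.
So the probability of at least one match is 1 − 0.040 = 0.960.

0.960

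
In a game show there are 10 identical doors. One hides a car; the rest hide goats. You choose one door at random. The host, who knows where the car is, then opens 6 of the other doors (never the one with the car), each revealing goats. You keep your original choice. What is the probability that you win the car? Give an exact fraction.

The host can always open 6 empty doors regardless of your choice, so the reveals give no information about your original door.
P(win by staying) = 1/10.

1/10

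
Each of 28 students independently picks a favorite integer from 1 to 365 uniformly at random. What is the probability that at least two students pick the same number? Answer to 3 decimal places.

It's easier to compute the probability that all 28 are distinct.
P(all distinct) = 365/365 · 364/365 · ··· · 338/365 ≈ 0.346.
So the probability of at least one match is 1 − 0.346 = 0.654.

0.654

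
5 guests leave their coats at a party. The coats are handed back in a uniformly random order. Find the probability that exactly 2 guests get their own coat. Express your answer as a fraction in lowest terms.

Choose which 2 of the 5 are fixed: C(5,2) = 10 ways.
The remaining 3 must have no fixed point: D(3) = 2.
P = 10·2/120 = 1/6.

1/6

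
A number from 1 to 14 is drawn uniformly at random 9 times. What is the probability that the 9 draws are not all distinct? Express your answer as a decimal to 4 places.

P(all 9 different) = 14/14 · 13/14 · ··· · 6/14 ≈ 0.0352.
P(at least two equal) = 1 − 0.0352 = 0.9648.

0.9648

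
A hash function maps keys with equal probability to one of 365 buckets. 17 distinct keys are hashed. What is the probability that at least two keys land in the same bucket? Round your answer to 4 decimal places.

It's easier to compute the probability that all 17 are distinct.
P(all distinct) = 365/365 · 364/365 · ··· · 349/365 ≈ 0.6850.
So the probability of at least one match is 1 − 0.6850 = 0.3150.

0.3150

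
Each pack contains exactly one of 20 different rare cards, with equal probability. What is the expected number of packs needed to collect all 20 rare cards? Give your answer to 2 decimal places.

71.95

After i distinct types are collected, each trial gives a new one with probability (20−i)/20, so the expected wait for the next new type is 20/(20−i).
E = 20/20 + 20/19 + 20/18 + 20/17 + 20/16 + 20/15 + 20/14 + 20/13 + 20/12 + 20/11 + 20/10 + 20/9 + 20/8 + 20/7 + 20/6 + 20/5 + 20/4 + 20/3 + 20/2 + 20/1 = 279175675/3879876 ≈ 71.95.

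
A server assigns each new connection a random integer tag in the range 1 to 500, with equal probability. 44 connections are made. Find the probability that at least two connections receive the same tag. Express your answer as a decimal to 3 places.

0.858

It's easier to compute the probability that all 44 are distinct.
P(all distinct) = 500/500 · 499/500 · ··· · 457/500 ≈ 0.142.
So the probability of at least one match is 1 − 0.142 = 0.858.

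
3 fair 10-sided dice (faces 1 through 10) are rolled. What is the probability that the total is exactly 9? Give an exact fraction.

There are 10^3 = 1000 equally likely outcomes.
The number of ordered 3-tuples from {1,…,10} summing to 9 is 28.
P(sum = 9) = 28/1000 = 7/250.

7/250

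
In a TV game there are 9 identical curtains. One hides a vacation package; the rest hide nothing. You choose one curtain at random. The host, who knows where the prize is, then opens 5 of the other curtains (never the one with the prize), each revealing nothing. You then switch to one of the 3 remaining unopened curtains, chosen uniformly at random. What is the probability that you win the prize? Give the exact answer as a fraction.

8/27

Your original curtain holds the prize with probability 1/9, so the other 8 collectively hold it with probability 8/9.
The host can always find 5 empty curtains to open, so the reveals don't change that 8/9; it is now spread over the 3 remaining unopened curtains.
P(win by switching) = (8/9) · (1/3) = 8/27.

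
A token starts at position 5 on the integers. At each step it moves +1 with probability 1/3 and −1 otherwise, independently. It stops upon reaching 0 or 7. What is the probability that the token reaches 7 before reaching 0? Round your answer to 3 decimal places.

Let r = q/p = (2/3)/(1/3) = 2. The recurrence P(i) = p·P(i+1) + q·P(i−1) with P(0)=0, P(7)=1 gives P(i) = (1 − r^i)/(1 − r^7).
P(5) = (1 − (2)^5) / (1 − (2)^7) = 31/127 ≈ 0.244.

0.244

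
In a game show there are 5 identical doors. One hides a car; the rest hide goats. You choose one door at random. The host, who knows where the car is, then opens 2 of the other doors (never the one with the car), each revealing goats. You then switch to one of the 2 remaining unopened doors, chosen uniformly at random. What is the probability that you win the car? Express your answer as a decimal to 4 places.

0.4000

Your original door holds the car with probability 1/5, so the other 4 collectively hold it with probability 4/5.
The host can always find 2 empty doors to open, so the reveals don't change that 4/5; it is now spread over the 2 remaining unopened doors.
P(win by switching) = (4/5) · (1/2) = 2/5 ≈ 0.4000.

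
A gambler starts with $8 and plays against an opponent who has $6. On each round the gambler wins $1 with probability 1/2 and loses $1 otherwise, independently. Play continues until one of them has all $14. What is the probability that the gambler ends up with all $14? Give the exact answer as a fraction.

With a fair step, P(i) = ½P(i−1) + ½P(i+1) with P(0)=0, P(14)=1 has the linear solution P(i) = i/14.
P(8) = 8/14 = 4/7.

4/7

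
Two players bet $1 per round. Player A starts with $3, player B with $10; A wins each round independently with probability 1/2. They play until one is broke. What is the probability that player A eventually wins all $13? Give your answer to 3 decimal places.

0.231

With a fair step, P(i) = ½P(i−1) + ½P(i+1) with P(0)=0, P(13)=1 has the linear solution P(i) = i/13.
P(3) = 3/13 ≈ 0.231.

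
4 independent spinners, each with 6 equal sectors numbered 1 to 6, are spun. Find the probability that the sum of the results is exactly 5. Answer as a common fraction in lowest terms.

There are 6^4 = 1296 equally likely outcomes.
The number of ordered 4-tuples from {1,…,6} summing to 5 is 4.
P(sum = 5) = 4/1296 = 1/324.

1/324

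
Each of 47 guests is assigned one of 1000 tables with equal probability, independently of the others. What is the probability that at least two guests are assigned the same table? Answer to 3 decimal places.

It's easier to compute the probability that all 47 are distinct.
P(all distinct) = 1000/1000 · 999/1000 · ··· · 954/1000 ≈ 0.333.
So the probability of at least one match is 1 − 0.333 = 0.667.

0.667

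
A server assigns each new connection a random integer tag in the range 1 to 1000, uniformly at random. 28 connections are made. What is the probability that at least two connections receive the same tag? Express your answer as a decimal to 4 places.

It's easier to compute the probability that all 28 are distinct.
P(all distinct) = 1000/1000 · 999/1000 · ··· · 973/1000 ≈ 0.6828.
So the probability of at least one match is 1 − 0.6828 = 0.3172.

0.3172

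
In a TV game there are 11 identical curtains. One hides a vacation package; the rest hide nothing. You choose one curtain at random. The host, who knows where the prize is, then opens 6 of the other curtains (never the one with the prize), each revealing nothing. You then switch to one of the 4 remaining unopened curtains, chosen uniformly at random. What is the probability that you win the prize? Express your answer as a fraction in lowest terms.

Your original curtain holds the prize with probability 1/11, so the other 10 collectively hold it with probability 10/11.
The host can always find 6 empty curtains to open, so the reveals don't change that 10/11; it is now spread over the 4 remaining unopened curtains.
P(win by switching) = (10/11) · (1/4) = 5/22.

5/22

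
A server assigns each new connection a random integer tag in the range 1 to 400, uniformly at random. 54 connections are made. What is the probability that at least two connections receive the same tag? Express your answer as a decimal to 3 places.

0.976

It's easier to compute the probability that all 54 are distinct.
P(all distinct) = 400/400 · 399/400 · ··· · 347/400 ≈ 0.024.
So the probability of at least one match is 1 − 0.024 = 0.976.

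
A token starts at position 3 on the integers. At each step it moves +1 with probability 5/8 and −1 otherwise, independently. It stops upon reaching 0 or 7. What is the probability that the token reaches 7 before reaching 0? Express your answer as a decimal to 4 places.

Let r = q/p = (3/8)/(5/8) = 3/5. The recurrence P(i) = p·P(i+1) + q·P(i−1) with P(0)=0, P(7)=1 gives P(i) = (1 − r^i)/(1 − r^7).
P(3) = (1 − (3/5)^3) / (1 − (3/5)^7) = 30625/37969 ≈ 0.8066.

0.8066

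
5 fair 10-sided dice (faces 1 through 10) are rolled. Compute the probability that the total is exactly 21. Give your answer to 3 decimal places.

There are 10^5 = 100000 equally likely outcomes.
The number of ordered 5-tuples from {1,…,10} summing to 21 is 3795.
P(sum = 21) = 3795/100000 = 759/20000 ≈ 0.038.

0.038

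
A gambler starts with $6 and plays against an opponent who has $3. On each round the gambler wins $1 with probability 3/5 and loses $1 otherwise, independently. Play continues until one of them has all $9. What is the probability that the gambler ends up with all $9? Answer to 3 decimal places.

0.937

Let r = q/p = (2/5)/(3/5) = 2/3. The recurrence P(i) = p·P(i+1) + q·P(i−1) with P(0)=0, P(9)=1 gives P(i) = (1 − r^i)/(1 − r^9).
P(6) = (1 − (2/3)^6) / (1 − (2/3)^9) = 945/1009 ≈ 0.937.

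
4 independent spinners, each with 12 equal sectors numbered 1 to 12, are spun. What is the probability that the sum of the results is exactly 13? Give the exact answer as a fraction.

There are 12^4 = 20736 equally likely outcomes.
The number of ordered 4-tuples from {1,…,12} summing to 13 is 220.
P(sum = 13) = 220/20736 = 55/5184.

55/5184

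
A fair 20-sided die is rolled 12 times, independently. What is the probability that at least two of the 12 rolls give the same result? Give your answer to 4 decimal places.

0.9853

P(all 12 different) = 20/20 · 19/20 · ··· · 9/20 ≈ 0.0147.
P(at least two equal) = 1 − 0.0147 = 0.9853.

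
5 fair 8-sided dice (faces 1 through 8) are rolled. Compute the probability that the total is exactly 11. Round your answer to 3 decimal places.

There are 8^5 = 32768 equally likely outcomes.
The number of ordered 5-tuples from {1,…,8} summing to 11 is 210.
P(sum = 11) = 210/32768 = 105/16384 ≈ 0.006.

0.006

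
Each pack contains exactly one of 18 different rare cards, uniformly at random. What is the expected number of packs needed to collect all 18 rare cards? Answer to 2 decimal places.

After i distinct types are collected, each trial gives a new one with probability (18−i)/18, so the expected wait for the next new type is 18/(18−i).
E = 18/18 + 18/17 + 18/16 + 18/15 + 18/14 + 18/13 + 18/12 + 18/11 + 18/10 + 18/9 + 18/8 + 18/7 + 18/6 + 18/5 + 18/4 + 18/3 + 18/2 + 18/1 = 42822903/680680 ≈ 62.91.

62.91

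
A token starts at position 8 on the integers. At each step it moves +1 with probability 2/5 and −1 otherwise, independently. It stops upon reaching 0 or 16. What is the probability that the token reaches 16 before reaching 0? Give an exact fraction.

Let r = q/p = (3/5)/(2/5) = 3/2. The recurrence P(i) = p·P(i+1) + q·P(i−1) with P(0)=0, P(16)=1 gives P(i) = (1 − r^i)/(1 − r^16).
P(8) = (1 − (3/2)^8) / (1 − (3/2)^16) = 256/6817.

256/6817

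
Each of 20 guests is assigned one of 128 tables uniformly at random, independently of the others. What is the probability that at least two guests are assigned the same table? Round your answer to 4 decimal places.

It's easier to compute the probability that all 20 are distinct.
P(all distinct) = 128/128 · 127/128 · ··· · 109/128 ≈ 0.2089.
So the probability of at least one match is 1 − 0.2089 = 0.7911.

0.7911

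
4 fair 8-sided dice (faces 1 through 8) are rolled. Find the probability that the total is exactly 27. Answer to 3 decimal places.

There are 8^4 = 4096 equally likely outcomes.
The number of ordered 4-tuples from {1,…,8} summing to 27 is 56.
P(sum = 27) = 56/4096 = 7/512 ≈ 0.014.

0.014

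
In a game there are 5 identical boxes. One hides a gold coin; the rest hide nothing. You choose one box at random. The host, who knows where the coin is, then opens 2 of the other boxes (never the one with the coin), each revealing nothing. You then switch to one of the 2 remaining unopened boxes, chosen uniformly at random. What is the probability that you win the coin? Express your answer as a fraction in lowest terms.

Your original box holds the coin with probability 1/5, so the other 4 collectively hold it with probability 4/5.
The host can always find 2 empty boxes to open, so the reveals don't change that 4/5; it is now spread over the 2 remaining unopened boxes.
P(win by switching) = (4/5) · (1/2) = 2/5.

2/5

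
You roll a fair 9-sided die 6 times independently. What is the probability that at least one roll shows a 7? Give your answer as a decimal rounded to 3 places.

0.507

P(no roll shows a 7) = (8/9)^6 ≈ 0.493.
P(at least one) = 1 − 0.493 = 0.507.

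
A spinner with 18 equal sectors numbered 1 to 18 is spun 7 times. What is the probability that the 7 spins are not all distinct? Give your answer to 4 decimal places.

P(all 7 different) = 18/18 · 17/18 · ··· · 12/18 ≈ 0.2620.
P(at least two equal) = 1 − 0.2620 = 0.7380.

0.7380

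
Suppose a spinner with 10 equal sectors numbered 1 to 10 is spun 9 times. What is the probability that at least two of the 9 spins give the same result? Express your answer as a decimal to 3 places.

0.996

P(all 9 different) = 10/10 · 9/10 · ··· · 2/10 ≈ 0.004.
P(at least two equal) = 1 − 0.004 = 0.996.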